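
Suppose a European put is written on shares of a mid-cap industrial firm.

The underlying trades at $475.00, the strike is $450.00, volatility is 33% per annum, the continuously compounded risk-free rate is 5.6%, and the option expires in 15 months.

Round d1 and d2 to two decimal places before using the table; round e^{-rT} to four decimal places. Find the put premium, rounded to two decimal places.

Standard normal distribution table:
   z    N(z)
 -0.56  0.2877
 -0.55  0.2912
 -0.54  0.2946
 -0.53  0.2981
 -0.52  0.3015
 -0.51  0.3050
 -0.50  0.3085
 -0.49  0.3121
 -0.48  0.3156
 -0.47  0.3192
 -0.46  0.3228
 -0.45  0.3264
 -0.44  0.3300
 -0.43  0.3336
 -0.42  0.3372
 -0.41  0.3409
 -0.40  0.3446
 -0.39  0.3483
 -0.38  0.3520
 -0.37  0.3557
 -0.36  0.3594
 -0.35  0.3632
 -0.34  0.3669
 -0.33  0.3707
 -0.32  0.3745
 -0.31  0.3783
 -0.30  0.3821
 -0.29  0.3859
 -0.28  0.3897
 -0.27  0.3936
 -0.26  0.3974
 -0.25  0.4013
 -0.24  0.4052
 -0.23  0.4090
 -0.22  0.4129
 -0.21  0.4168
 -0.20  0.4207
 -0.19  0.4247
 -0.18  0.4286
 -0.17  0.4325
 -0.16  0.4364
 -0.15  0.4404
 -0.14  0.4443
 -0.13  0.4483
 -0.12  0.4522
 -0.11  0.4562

T = 1.25;  σ√T = 0.3690
d₁ = [ln(475/450) + (0.056 + 0.33²/2)·1.25] / 0.3690 = [0.0541 + 0.1381] / 0.3690 = 0.5207 ≈ 0.52
d₂ = d₁ − σ√T = 0.5207 − 0.3690 = 0.1518 ≈ 0.15
e^(−rT) = e^(−0.056·1.25) = 0.9324
N(−d₂) = N(-0.15) = 0.4404;  N(−d₁) = N(-0.52) = 0.3015
P = 450·0.9324·0.4404 − 475·0.3015 = 184.7830 − 143.2125 = 41.5705

$41.57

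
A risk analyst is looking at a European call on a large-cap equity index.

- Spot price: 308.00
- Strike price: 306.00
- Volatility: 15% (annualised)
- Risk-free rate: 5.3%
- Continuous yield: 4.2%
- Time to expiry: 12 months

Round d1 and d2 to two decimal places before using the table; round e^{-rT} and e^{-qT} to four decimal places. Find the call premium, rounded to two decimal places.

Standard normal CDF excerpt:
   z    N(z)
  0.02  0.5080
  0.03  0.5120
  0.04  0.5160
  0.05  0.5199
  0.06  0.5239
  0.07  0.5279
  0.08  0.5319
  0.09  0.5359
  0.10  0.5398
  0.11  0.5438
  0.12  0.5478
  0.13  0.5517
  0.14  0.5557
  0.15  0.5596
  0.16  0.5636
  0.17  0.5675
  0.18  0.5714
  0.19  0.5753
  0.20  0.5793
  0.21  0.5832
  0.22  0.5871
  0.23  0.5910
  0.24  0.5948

T = 1;  σ√T = 0.1500
d₁ = [ln(308/306) + (0.053 − 0.042 + ½·0.15²)·1] / (σ√T) = (0.0065 + 0.0222) / 0.1500 = 0.1918 ≈ 0.19
d₂ = 0.1918 − 0.1500 = 0.0418 ≈ 0.04
e^(−qT) = e^(−0.042·1) = 0.9589;  e^(−rT) = e^(−0.053·1) = 0.9484
N(d₁) = N(0.19) = 0.5753;  N(d₂) = N(0.04) = 0.5160
C = 308·0.9589·0.5753 − 306·0.9484·0.5160 = 169.9098 − 149.7486 = 20.1612

20.16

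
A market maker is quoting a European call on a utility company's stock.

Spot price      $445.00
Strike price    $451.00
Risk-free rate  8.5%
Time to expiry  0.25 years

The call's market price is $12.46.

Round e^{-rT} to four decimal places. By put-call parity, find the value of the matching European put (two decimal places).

$8.99

exp(−rT) = exp(−0.085·0.25) = 0.9790
Put-call parity: C − P = S − K·e^(−rT) = 445 − 451·0.9790 = 445 − 441.5290 = 3.4710
P = C − (C − P) = 12.46 − (3.4710) = 8.9890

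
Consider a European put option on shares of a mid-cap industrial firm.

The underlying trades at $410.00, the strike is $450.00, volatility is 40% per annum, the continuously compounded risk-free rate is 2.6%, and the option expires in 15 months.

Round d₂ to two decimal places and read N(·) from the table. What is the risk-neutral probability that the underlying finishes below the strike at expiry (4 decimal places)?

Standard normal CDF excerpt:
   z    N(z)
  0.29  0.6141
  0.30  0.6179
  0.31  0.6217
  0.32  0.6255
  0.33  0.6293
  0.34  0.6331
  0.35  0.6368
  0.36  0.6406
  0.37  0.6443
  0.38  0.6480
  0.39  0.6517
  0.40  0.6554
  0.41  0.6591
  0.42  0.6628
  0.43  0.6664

0.6406

T = 1.25;  σ√T = 0.4472
d₁ = [ln(410/450) + (0.026 + 0.4²/2)·1.25] / 0.4472 = [-0.0931 + 0.1325] / 0.4472 = 0.0881 ≈ 0.09
d₂ = d₁ − σ√T = 0.0881 − 0.4472 = -0.3591 ≈ -0.36
Risk-neutral Pr[S_T < K] = N(−d₂) = N(0.36) = 0.6406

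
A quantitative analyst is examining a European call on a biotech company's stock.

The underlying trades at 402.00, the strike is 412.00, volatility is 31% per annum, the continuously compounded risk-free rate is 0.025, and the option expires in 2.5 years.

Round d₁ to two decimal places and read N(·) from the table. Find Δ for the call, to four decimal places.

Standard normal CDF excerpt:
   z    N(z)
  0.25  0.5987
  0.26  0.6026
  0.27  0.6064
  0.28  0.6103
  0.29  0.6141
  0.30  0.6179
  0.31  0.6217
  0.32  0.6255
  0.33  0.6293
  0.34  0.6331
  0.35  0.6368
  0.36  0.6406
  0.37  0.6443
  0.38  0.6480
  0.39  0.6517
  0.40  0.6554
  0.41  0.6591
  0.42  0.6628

0.6255

σ√T = 0.31 × 1.5811 = 0.4902
d₁ = [ln(402/412) + (0.025 + 0.31²/2)·2.5] / 0.4902 = [-0.0246 + 0.1826] / 0.4902 = 0.3225 ⇒ 0.32
N(d₁) = N(0.32) = 0.6255
Δ_call = N(d₁) = 0.6255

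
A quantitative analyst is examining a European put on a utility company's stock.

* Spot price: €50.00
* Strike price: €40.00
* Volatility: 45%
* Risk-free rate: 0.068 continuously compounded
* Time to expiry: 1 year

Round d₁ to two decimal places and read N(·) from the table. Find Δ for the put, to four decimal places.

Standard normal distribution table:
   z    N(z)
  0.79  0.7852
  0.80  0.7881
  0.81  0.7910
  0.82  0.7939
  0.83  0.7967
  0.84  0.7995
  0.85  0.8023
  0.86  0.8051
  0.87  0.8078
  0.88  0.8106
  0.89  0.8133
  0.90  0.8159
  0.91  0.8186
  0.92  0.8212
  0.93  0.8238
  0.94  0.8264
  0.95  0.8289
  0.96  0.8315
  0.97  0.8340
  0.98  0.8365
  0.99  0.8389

-0.1922

σ√T = 0.45·√1 = 0.4500
d₁ = [ln(50/40) + (0.068 + 0.45²/2)·1] / 0.4500 = [0.2231 + 0.1693] / 0.4500 = 0.8720 which rounds to 0.87
N(d₁) = N(0.87) = 0.8078
Δ_put = N(d₁) − 1 = 0.8078 − 1 = -0.1922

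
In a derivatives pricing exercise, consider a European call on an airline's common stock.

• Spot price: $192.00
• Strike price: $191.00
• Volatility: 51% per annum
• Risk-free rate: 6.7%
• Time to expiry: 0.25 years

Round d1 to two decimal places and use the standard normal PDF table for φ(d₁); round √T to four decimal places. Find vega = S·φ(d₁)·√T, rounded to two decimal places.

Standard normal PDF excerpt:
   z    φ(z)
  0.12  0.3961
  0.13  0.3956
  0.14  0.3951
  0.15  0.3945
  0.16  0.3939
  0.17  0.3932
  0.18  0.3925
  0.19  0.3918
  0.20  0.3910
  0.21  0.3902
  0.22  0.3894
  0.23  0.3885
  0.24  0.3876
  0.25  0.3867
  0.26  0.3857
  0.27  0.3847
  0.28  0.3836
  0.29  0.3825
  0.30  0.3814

σ√T = 0.51·√0.25 = 0.2550
d₁ = [ln(192/191) + (0.067 + 0.51²/2)·0.25] / 0.2550 = [0.0052 + 0.0493] / 0.2550 = 0.2137 ⇒ 0.21
√T = √0.25 = 0.5000
φ(d₁) = φ(0.21) = 0.3902
vega = S·φ(d₁)·√T = 192·0.3902·0.5000 = 37.4592

37.46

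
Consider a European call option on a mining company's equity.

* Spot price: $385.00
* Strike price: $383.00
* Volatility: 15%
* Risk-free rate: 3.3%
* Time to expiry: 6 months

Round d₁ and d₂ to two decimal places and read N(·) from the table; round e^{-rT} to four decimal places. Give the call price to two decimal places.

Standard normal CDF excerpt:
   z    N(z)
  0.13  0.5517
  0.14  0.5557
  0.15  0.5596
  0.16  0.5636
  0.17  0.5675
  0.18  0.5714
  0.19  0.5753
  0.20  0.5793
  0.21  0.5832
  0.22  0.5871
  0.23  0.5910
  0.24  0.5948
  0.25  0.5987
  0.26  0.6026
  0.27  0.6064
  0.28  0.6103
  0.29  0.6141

$21.19

σ√T = 0.15 × 0.7071 = 0.1061
d₁ = [ln(385/383) + (0.033 + 0.15²/2)·0.5] / 0.1061 = [0.0052 + 0.0221] / 0.1061 = 0.2577 ≈ 0.26
d₂ = d₁ − σ√T = 0.2577 − 0.1061 = 0.1516 ≈ 0.15
e^(−rT) = e^(−0.033·0.5) = 0.9836
N(d₁) = N(0.26) = 0.6026;  N(d₂) = N(0.15) = 0.5596
C = 385·0.6026 − 383·0.9836·0.5596 = 232.0010 − 210.8118 = 21.1892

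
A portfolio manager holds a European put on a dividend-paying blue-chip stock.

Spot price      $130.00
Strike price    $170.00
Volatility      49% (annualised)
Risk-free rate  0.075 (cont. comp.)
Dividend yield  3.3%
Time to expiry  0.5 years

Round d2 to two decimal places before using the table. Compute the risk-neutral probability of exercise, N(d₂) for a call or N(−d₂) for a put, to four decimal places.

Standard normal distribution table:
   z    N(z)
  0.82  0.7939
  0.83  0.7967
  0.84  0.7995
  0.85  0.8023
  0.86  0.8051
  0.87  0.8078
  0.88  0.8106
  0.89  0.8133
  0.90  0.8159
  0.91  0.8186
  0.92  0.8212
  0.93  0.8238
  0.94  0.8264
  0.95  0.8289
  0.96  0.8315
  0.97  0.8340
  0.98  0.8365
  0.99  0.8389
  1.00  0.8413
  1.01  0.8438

σ√T = 0.49·√0.5 = 0.3465
d₁ = [ln(130/170) + (0.075 − 0.033 + ½·0.49²)·0.5] / (σ√T) = (-0.2683 + 0.0810) / 0.3465 = -0.5404 which rounds to -0.54
d₂ = -0.5404 − 0.3465 = -0.8869 which rounds to -0.89
Risk-neutral Pr[S_T < K] = N(−d₂) = N(0.89) = 0.8133

0.8133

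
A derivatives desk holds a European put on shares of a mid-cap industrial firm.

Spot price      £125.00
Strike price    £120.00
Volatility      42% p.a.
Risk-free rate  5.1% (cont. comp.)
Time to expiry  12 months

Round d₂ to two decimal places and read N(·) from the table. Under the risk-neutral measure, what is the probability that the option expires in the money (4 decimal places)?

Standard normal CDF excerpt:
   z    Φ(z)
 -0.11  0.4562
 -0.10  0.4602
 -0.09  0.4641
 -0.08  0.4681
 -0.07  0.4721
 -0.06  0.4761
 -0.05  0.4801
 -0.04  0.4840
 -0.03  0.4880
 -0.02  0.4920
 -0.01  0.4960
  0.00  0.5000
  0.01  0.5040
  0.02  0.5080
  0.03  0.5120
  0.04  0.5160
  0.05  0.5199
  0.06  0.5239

σ√T = 0.42 × 1.0000 = 0.4200
d₁ = [ln(125/120) + (0.051 + ½·0.42²)·1] / (σ√T) = (0.0408 + 0.1392) / 0.4200 = 0.4286 → 0.43
d₂ = 0.4286 − 0.4200 = 0.0086 → 0.01
Risk-neutral Pr[S_T < K] = N(−d₂) = N(-0.01) = 0.4960

0.4960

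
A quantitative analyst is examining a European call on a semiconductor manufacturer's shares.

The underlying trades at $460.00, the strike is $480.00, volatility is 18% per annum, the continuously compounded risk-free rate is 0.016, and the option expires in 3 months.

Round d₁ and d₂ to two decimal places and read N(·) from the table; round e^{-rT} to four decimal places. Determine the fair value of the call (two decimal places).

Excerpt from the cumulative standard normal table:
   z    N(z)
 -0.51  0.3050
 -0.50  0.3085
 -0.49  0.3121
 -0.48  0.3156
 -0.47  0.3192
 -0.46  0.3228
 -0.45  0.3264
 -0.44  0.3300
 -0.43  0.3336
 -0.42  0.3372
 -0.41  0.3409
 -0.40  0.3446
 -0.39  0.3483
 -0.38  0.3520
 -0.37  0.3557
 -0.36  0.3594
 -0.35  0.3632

$9.32

σ√T = 0.18·√0.25 = 0.0900
d₁ = [ln(460/480) + (0.016 + 0.18²/2)·0.25] / 0.0900 = [-0.0426 + 0.0080] / 0.0900 = -0.3834 which rounds to -0.38
d₂ = d₁ − σ√T = -0.3834 − 0.0900 = -0.4734 which rounds to -0.47
exp(−rT) = exp(−0.016·0.25) = 0.9960
N(d₁) = N(-0.38) = 0.3520;  N(d₂) = N(-0.47) = 0.3192
C = 460·0.3520 − 480·0.9960·0.3192 = 161.9200 − 152.6031 = 9.3169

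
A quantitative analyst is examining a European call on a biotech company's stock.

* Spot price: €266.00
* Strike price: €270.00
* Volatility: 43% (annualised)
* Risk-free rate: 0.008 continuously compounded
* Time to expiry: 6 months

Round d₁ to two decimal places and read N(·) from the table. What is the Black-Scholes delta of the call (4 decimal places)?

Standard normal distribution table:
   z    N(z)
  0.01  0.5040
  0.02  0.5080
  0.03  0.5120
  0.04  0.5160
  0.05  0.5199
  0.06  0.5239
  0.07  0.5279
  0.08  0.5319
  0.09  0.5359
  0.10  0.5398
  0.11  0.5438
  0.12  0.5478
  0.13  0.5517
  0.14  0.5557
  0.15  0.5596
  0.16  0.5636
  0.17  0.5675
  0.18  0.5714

0.5478

T = 0.5;  σ√T = 0.3041
d₁ = [ln(266/270) + (0.008 + ½·0.43²)·0.5] / (σ√T) = (-0.0149 + 0.0502) / 0.3041 = 0.1161 ⇒ 0.12
N(d₁) = N(0.12) = 0.5478
Δ_call = N(d₁) = 0.5478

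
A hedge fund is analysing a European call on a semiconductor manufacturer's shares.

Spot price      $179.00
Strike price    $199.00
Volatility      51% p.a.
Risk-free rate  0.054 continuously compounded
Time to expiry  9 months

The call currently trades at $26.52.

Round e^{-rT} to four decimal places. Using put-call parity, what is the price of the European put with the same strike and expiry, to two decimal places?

exp(−rT) = exp(−0.054·0.75) = 0.9603
Put-call parity: C − P = S − K·e^(−rT) = 179 − 199·0.9603 = 179 − 191.0997 = -12.0997
P = C − (C − P) = 26.52 − (-12.0997) = 38.6197

$38.62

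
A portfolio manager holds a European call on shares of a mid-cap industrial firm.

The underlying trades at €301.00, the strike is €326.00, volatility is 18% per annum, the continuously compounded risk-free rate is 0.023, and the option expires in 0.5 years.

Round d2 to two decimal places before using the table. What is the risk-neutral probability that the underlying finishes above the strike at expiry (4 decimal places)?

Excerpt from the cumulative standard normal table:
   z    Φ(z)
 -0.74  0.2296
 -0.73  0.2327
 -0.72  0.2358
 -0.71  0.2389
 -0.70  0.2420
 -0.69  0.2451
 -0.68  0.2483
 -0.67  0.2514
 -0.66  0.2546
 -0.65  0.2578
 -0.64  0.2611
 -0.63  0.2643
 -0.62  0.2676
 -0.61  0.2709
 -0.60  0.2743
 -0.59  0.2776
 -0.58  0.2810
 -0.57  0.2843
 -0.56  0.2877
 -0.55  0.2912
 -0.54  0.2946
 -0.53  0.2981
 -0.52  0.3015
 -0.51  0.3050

0.2743

σ√T = 0.18·√0.5 = 0.1273
d₁ = [ln(301/326) + (0.023 + ½·0.18²)·0.5] / (σ√T) = (-0.0798 + 0.0196) / 0.1273 = -0.4729 which rounds to -0.47
d₂ = -0.4729 − 0.1273 = -0.6002 which rounds to -0.60
Risk-neutral Pr[S_T > K] = N(d₂) = N(-0.60) = 0.2743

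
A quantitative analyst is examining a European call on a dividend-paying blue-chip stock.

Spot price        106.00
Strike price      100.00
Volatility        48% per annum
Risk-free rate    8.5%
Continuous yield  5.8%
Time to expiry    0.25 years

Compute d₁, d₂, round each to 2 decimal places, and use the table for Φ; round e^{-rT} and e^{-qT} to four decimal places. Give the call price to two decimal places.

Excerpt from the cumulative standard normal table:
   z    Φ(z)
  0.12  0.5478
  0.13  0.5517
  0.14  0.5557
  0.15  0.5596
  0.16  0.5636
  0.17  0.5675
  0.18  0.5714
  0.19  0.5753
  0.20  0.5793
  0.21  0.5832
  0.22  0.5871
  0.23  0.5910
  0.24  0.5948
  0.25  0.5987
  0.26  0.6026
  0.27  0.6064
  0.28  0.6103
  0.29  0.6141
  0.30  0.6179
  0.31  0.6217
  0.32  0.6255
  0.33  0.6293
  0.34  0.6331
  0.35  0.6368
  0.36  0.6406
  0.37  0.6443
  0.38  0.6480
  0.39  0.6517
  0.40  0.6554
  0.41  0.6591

13.30

σ√T = 0.48 × 0.5000 = 0.2400
ln(S/K) + (r − q + σ²/2)T = ln(106/100) + (0.085 − 0.058 + 0.48²/2)·0.25 = 0.0583 + 0.0355 = 0.0938
d₁ = 0.0938 / 0.2400 = 0.3909 ⇒ 0.39
d₂ = d₁ − σ√T = 0.3909 − 0.2400 = 0.1509 ⇒ 0.15
exp(−qT) = exp(−0.058·0.25) = 0.9856;  exp(−rT) = exp(−0.085·0.25) = 0.9790
N(d₁) = N(0.39) = 0.6517;  N(d₂) = N(0.15) = 0.5596
C = 106·0.9856·0.6517 − 100·0.9790·0.5596 = 68.0854 − 54.7848 = 13.3006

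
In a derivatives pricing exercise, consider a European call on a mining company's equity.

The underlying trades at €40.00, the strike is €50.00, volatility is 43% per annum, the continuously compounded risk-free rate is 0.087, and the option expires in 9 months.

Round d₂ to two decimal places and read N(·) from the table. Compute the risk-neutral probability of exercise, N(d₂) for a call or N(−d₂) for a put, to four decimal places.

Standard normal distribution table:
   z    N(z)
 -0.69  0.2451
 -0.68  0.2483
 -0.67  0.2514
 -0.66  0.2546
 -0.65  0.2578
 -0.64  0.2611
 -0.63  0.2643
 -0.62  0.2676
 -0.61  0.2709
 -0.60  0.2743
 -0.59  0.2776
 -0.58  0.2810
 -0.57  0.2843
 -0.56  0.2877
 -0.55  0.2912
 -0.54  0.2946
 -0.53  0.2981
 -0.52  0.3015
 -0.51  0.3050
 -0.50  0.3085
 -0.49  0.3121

σ√T = 0.43 × 0.8660 = 0.3724
ln(S/K) + (r + σ²/2)T = ln(40/50) + (0.087 + 0.43²/2)·0.75 = -0.2231 + 0.1346 = -0.0886
d₁ = -0.0886 / 0.3724 = -0.2378 which rounds to -0.24
d₂ = d₁ − σ√T = -0.2378 − 0.3724 = -0.6102 which rounds to -0.61
Pr(exercise) under Q = N(d₂) = 0.2709

0.2709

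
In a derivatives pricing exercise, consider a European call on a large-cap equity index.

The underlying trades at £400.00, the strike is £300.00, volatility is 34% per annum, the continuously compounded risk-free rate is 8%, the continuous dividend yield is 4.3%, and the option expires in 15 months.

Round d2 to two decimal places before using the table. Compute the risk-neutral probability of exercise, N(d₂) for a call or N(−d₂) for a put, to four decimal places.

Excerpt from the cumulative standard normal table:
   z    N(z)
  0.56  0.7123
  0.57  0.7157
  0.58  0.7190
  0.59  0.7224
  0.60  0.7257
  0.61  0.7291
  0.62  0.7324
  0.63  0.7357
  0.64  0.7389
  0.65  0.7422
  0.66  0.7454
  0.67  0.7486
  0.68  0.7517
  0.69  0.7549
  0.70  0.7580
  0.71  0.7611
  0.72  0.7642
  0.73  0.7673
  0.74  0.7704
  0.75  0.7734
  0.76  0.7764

0.7549

σ√T = 0.34·√1.25 = 0.3801
ln(S/K) + (r − q + σ²/2)T = ln(400/300) + (0.08 − 0.043 + 0.34²/2)·1.25 = 0.2877 + 0.1185 = 0.4062
d₁ = 0.4062 / 0.3801 = 1.0685 → 1.07
d₂ = d₁ − σ√T = 1.0685 − 0.3801 = 0.6884 → 0.69
Risk-neutral Pr[S_T > K] = N(d₂) = N(0.69) = 0.7549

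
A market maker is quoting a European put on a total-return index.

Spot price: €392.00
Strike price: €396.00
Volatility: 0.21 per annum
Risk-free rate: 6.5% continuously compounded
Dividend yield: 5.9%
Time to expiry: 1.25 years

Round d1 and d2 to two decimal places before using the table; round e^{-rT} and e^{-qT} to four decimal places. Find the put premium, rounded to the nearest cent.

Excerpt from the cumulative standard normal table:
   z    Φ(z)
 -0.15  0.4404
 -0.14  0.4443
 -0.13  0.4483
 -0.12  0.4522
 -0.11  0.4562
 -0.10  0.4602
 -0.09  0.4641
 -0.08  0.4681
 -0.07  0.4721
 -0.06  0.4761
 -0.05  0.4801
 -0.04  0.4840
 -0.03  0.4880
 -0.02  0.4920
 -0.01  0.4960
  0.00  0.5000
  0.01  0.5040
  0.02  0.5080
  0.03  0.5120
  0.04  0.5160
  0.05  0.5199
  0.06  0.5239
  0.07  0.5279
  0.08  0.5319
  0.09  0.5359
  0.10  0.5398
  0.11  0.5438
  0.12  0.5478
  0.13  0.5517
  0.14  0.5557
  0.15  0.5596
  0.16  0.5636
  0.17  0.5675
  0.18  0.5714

€35.32

T = 1.25;  σ√T = 0.2348
d₁ = [ln(392/396) + (0.065 − 0.059 + ½·0.21²)·1.25] / (σ√T) = (-0.0102 + 0.0351) / 0.2348 = 0.1061 which rounds to 0.11
d₂ = 0.1061 − 0.2348 = -0.1287 which rounds to -0.13
e^(−qT) = e^(−0.059·1.25) = 0.9289;  e^(−rT) = e^(−0.065·1.25) = 0.9220
N(−d₂) = N(0.13) = 0.5517;  N(−d₁) = N(-0.11) = 0.4562
P = 396·0.9220·0.5517 − 392·0.9289·0.4562 = 201.4323 − 166.1156 = 35.3167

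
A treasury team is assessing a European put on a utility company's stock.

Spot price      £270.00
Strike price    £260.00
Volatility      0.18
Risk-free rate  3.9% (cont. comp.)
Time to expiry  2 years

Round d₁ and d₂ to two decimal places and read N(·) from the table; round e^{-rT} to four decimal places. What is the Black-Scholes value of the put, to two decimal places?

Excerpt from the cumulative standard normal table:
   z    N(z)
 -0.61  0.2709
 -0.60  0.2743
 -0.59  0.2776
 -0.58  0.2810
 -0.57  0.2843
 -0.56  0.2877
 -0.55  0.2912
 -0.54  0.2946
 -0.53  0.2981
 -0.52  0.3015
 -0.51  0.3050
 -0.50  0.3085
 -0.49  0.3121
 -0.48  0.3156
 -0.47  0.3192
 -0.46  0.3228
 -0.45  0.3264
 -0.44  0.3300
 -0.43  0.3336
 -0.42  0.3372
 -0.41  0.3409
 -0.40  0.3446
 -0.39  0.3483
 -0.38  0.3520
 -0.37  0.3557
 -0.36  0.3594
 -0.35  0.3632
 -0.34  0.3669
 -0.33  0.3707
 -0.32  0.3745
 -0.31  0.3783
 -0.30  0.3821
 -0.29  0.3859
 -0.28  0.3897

£13.28

T = 2;  σ√T = 0.2546
ln(S/K) + (r + σ²/2)T = ln(270/260) + (0.039 + 0.18²/2)·2 = 0.0377 + 0.1104 = 0.1481
d₁ = 0.1481 / 0.2546 = 0.5820 ≈ 0.58
d₂ = d₁ − σ√T = 0.5820 − 0.2546 = 0.3274 ≈ 0.33
exp(−rT) = exp(−0.039·2) = 0.9250
P = 260·0.9250·N(-0.33) − 270·N(-0.58) = 260·0.9250·0.3707 − 270·0.2810 = 89.1533 − 75.8700 = 13.2833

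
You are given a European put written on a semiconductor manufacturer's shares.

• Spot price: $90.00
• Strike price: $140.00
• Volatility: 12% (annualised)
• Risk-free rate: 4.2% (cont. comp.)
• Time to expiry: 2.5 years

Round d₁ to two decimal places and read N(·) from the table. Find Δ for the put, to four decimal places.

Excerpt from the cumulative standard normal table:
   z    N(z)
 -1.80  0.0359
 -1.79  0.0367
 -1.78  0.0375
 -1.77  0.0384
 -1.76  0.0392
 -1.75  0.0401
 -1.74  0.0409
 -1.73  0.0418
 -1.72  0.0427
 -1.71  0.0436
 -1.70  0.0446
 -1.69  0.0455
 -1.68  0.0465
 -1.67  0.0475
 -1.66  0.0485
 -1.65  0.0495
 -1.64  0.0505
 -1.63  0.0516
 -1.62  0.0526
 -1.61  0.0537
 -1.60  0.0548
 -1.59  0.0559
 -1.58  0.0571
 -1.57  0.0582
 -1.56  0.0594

-0.9535

σ√T = 0.12 × 1.5811 = 0.1897
d₁ = [ln(90/140) + (0.042 + 0.12²/2)·2.5] / 0.1897 = [-0.4418 + 0.1230] / 0.1897 = -1.6804 ⇒ -1.68
N(d₁) = N(-1.68) = 0.0465
Δ_put = N(d₁) − 1 = 0.0465 − 1 = -0.9535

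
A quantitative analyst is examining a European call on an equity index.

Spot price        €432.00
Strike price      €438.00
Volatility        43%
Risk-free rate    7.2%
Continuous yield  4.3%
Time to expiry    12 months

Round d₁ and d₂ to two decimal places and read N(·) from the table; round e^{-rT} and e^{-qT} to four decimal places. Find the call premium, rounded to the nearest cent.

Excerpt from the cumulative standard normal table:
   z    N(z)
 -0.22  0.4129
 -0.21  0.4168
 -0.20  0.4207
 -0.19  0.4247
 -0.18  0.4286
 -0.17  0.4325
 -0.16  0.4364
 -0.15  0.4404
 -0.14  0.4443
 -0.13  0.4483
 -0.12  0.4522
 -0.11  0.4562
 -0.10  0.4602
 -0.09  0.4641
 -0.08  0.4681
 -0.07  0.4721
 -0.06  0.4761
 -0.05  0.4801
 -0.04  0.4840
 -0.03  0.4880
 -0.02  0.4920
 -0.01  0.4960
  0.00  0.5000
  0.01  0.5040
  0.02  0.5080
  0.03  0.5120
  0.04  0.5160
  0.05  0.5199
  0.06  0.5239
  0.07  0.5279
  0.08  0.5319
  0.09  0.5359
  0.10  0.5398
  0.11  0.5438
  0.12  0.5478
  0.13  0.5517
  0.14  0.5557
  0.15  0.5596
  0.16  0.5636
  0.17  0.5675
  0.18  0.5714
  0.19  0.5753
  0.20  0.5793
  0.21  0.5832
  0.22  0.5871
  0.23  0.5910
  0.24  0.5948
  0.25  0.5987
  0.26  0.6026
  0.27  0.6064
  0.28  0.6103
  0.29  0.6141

€73.07

σ√T = 0.43 × 1.0000 = 0.4300
d₁ = [ln(432/438) + (0.072 − 0.043 + ½·0.43²)·1] / (σ√T) = (-0.0138 + 0.1214) / 0.4300 = 0.2504 ≈ 0.25
d₂ = 0.2504 − 0.4300 = -0.1796 ≈ -0.18
exp(−qT) = exp(−0.043·1) = 0.9579;  exp(−rT) = exp(−0.072·1) = 0.9305
N(d₁) = N(0.25) = 0.5987;  N(d₂) = N(-0.18) = 0.4286
C = 432·0.9579·0.5987 − 438·0.9305·0.4286 = 247.7497 − 174.6798 = 73.0699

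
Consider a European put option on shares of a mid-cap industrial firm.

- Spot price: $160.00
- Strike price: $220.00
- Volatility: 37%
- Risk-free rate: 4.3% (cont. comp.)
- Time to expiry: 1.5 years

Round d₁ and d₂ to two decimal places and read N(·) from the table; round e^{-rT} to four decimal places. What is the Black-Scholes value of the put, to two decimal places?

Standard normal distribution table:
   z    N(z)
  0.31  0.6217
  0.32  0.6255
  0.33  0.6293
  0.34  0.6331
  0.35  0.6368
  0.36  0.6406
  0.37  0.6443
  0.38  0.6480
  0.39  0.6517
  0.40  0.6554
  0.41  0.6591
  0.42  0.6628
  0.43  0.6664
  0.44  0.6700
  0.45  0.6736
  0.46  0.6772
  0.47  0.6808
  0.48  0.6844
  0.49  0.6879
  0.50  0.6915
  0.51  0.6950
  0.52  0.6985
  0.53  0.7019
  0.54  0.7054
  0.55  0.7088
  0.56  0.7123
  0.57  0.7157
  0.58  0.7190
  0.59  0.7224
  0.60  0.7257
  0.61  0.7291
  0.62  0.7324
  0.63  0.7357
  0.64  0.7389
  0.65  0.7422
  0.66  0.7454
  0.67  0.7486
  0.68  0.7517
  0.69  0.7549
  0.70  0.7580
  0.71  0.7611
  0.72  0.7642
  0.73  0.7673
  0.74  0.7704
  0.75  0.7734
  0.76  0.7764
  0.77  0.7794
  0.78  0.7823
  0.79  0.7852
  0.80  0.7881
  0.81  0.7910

σ√T = 0.37·√1.5 = 0.4532
d₁ = [ln(160/220) + (0.043 + 0.37²/2)·1.5] / 0.4532 = [-0.3185 + 0.1672] / 0.4532 = -0.3338 → -0.33
d₂ = d₁ − σ√T = -0.3338 − 0.4532 = -0.7870 → -0.79
exp(−rT) = exp(−0.043·1.5) = 0.9375
P = 220·0.9375·N(0.79) − 160·N(0.33) = 220·0.9375·0.7852 − 160·0.6293 = 161.9475 − 100.6880 = 61.2595

$61.26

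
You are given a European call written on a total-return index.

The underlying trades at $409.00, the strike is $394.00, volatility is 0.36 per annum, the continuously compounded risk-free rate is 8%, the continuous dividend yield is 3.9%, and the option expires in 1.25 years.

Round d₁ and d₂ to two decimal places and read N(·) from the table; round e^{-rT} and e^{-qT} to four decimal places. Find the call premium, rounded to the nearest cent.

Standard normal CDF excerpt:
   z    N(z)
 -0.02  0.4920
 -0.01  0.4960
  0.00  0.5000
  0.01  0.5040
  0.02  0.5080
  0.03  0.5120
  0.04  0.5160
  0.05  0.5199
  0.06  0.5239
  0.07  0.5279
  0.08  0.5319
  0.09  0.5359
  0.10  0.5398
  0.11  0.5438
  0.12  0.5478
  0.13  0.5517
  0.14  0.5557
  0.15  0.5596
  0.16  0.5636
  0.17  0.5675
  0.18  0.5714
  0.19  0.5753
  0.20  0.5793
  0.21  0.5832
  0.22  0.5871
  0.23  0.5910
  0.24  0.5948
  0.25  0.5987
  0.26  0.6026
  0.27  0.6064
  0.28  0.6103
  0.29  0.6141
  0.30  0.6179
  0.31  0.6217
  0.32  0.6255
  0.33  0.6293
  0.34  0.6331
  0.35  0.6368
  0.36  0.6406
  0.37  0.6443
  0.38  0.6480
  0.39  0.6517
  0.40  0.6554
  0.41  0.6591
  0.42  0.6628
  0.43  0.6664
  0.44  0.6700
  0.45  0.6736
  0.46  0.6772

$77.08

σ√T = 0.36·√1.25 = 0.4025
d₁ = [ln(409/394) + (0.08 − 0.039 + 0.36²/2)·1.25] / 0.4025 = [0.0374 + 0.1323] / 0.4025 = 0.4214 ≈ 0.42
d₂ = d₁ − σ√T = 0.4214 − 0.4025 = 0.0189 ≈ 0.02
e^(−qT) = e^(−0.039·1.25) = 0.9524;  e^(−rT) = e^(−0.08·1.25) = 0.9048
N(d₁) = N(0.42) = 0.6628;  N(d₂) = N(0.02) = 0.5080
C = 409·0.9524·0.6628 − 394·0.9048·0.5080 = 258.1815 − 181.0975 = 77.0840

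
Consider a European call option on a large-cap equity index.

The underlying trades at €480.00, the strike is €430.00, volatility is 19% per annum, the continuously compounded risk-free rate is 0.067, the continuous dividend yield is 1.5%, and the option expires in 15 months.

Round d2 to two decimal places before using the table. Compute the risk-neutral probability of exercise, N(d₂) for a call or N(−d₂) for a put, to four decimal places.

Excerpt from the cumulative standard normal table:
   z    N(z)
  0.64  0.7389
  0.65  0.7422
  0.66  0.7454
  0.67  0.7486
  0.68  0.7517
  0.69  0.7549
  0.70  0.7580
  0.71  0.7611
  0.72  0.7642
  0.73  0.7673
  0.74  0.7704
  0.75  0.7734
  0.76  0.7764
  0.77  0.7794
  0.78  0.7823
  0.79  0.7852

0.7642

σ√T = 0.19 × 1.1180 = 0.2124
d₁ = [ln(480/430) + (0.067 − 0.015 + ½·0.19²)·1.25] / (σ√T) = (0.1100 + 0.0876) / 0.2124 = 0.9300 ⇒ 0.93
d₂ = 0.9300 − 0.2124 = 0.7176 ⇒ 0.72
Pr(exercise) under Q = N(d₂) = 0.7642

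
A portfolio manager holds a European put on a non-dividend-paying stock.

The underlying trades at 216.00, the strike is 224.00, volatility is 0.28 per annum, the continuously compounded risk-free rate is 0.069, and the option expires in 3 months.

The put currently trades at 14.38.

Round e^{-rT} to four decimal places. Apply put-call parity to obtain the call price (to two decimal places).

10.21

exp(−rT) = exp(−0.069·0.25) = 0.9829
Put-call parity: C − P = S − K·e^(−rT) = 216 − 224·0.9829 = 216 − 220.1696 = -4.1696
C = P + (C − P) = 14.38 + (-4.1696) = 10.2104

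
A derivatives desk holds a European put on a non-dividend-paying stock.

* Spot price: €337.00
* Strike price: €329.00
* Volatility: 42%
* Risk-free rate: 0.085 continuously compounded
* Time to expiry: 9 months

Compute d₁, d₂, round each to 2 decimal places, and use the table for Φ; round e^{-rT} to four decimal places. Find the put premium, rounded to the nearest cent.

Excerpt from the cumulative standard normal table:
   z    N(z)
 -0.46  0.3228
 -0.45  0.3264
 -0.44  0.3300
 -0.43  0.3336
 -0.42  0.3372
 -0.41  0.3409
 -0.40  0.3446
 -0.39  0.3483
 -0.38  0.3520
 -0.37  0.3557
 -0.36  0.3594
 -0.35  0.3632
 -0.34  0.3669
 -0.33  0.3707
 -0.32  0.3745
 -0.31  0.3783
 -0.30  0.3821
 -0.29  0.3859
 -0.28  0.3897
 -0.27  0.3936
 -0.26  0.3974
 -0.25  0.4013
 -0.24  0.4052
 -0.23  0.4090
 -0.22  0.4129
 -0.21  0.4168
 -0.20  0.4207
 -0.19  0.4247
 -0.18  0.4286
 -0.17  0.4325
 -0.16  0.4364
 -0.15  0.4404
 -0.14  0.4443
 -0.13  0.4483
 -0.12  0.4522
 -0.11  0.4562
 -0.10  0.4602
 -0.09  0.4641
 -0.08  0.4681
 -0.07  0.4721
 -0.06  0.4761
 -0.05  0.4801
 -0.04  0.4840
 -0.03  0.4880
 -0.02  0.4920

σ√T = 0.42·√0.75 = 0.3637
d₁ = [ln(337/329) + (0.085 + 0.42²/2)·0.75] / 0.3637 = [0.0240 + 0.1299] / 0.3637 = 0.4232 ⇒ 0.42
d₂ = d₁ − σ√T = 0.4232 − 0.3637 = 0.0595 ⇒ 0.06
exp(−rT) = exp(−0.085·0.75) = 0.9382
N(−d₂) = N(-0.06) = 0.4761;  N(−d₁) = N(-0.42) = 0.3372
P = 329·0.9382·0.4761 − 337·0.3372 = 146.9567 − 113.6364 = 33.3203

€33.32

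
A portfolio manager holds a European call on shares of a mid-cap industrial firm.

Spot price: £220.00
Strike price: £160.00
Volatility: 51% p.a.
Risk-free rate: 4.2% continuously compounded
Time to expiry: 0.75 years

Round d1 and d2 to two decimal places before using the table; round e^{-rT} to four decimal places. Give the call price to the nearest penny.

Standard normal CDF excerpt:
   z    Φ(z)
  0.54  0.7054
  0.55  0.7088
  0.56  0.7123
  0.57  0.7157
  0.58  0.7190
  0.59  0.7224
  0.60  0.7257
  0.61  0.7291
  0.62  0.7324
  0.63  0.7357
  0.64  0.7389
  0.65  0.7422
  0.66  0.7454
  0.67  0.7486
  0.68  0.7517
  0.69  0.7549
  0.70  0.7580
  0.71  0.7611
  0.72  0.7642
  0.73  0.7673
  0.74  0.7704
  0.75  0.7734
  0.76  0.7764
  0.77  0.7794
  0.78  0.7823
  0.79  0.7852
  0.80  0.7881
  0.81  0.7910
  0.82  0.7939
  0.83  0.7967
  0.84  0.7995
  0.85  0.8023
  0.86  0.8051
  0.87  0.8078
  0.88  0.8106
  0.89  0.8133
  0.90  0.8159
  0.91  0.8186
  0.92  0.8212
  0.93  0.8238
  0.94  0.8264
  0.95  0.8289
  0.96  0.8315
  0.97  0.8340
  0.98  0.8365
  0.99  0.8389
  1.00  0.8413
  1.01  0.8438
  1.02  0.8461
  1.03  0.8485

£74.67

σ√T = 0.51 × 0.8660 = 0.4417
d₁ = [ln(220/160) + (0.042 + 0.51²/2)·0.75] / 0.4417 = [0.3185 + 0.1290] / 0.4417 = 1.0132 which rounds to 1.01
d₂ = d₁ − σ√T = 1.0132 − 0.4417 = 0.5715 which rounds to 0.57
exp(−rT) = exp(−0.042·0.75) = 0.9690
N(d₁) = N(1.01) = 0.8438;  N(d₂) = N(0.57) = 0.7157
C = 220·0.8438 − 160·0.9690·0.7157 = 185.6360 − 110.9621 = 74.6739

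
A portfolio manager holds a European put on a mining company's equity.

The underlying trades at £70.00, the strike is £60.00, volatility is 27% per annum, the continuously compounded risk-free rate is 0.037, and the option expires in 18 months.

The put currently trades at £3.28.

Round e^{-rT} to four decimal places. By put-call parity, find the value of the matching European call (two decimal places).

exp(−rT) = exp(−0.037·1.5) = 0.9460
Put-call parity: C − P = S − K·e^(−rT) = 70 − 60·0.9460 = 70 − 56.7600 = 13.2400
C = P + (C − P) = 3.28 + (13.2400) = 16.5200

£16.52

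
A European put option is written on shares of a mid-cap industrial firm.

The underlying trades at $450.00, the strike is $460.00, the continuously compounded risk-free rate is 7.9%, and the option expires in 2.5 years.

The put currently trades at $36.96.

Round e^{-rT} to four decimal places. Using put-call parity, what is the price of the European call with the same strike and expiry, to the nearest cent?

$109.39

exp(−rT) = exp(−0.079·2.5) = 0.8208
Put-call parity: C − P = S − K·e^(−rT) = 450 − 460·0.8208 = 450 − 377.5680 = 72.4320
C = P + (C − P) = 36.96 + (72.4320) = 109.3920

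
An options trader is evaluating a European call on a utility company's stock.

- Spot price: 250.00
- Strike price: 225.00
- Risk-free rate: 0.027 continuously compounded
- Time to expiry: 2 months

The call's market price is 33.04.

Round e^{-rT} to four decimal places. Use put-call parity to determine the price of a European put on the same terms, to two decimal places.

7.03

e^(−rT) = e^(−0.027·0.1667) = 0.9955
Put-call parity: C − P = S − K·e^(−rT) = 250 − 225·0.9955 = 250 − 223.9875 = 26.0125
P = C − (C − P) = 33.04 − (26.0125) = 7.0275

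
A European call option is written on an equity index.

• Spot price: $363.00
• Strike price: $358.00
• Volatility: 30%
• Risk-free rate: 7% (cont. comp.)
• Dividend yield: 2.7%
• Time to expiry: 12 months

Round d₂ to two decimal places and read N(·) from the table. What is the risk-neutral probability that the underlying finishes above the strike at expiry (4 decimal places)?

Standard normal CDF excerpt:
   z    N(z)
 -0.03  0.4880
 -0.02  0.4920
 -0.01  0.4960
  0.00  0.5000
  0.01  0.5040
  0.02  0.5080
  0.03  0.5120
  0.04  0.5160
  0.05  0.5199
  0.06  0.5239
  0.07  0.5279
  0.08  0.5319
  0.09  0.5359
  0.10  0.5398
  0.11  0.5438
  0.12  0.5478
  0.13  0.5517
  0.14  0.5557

T = 1;  σ√T = 0.3000
d₁ = [ln(363/358) + (0.07 − 0.027 + ½·0.3²)·1] / (σ√T) = (0.0139 + 0.0880) / 0.3000 = 0.3396 ≈ 0.34
d₂ = 0.3396 − 0.3000 = 0.0396 ≈ 0.04
Pr(exercise) under Q = N(d₂) = 0.5160

0.5160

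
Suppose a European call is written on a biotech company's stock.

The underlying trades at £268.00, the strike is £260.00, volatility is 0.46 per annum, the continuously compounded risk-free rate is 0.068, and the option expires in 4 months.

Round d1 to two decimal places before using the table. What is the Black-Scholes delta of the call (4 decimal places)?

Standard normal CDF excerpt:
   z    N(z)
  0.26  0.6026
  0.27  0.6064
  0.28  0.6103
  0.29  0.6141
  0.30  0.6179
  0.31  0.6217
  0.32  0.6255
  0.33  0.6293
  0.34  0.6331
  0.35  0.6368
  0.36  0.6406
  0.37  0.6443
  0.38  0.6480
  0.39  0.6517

0.6293

T = 0.3333;  σ√T = 0.2656
d₁ = [ln(268/260) + (0.068 + ½·0.46²)·0.3333] / (σ√T) = (0.0303 + 0.0579) / 0.2656 = 0.3322 ⇒ 0.33
N(d₁) = N(0.33) = 0.6293
Δ_call = N(d₁) = 0.6293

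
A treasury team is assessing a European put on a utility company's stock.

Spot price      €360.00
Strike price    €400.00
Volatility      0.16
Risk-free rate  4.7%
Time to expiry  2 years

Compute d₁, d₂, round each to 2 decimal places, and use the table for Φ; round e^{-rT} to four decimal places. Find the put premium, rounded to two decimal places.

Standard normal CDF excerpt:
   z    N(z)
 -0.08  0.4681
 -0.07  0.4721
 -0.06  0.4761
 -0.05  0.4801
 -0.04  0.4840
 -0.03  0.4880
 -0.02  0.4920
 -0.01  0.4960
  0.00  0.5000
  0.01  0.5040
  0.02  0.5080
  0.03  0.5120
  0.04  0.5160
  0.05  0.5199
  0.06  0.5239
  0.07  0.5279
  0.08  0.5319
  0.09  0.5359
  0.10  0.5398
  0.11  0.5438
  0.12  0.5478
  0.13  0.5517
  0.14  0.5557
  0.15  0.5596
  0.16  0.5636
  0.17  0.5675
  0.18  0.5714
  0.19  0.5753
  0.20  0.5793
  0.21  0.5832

€33.82

σ√T = 0.16·√2 = 0.2263
d₁ = [ln(360/400) + (0.047 + ½·0.16²)·2] / (σ√T) = (-0.1054 + 0.1196) / 0.2263 = 0.0629 ≈ 0.06
d₂ = 0.0629 − 0.2263 = -0.1633 ≈ -0.16
exp(−rT) = exp(−0.047·2) = 0.9103
N(−d₂) = N(0.16) = 0.5636;  N(−d₁) = N(-0.06) = 0.4761
P = 400·0.9103·0.5636 − 360·0.4761 = 205.2180 − 171.3960 = 33.8220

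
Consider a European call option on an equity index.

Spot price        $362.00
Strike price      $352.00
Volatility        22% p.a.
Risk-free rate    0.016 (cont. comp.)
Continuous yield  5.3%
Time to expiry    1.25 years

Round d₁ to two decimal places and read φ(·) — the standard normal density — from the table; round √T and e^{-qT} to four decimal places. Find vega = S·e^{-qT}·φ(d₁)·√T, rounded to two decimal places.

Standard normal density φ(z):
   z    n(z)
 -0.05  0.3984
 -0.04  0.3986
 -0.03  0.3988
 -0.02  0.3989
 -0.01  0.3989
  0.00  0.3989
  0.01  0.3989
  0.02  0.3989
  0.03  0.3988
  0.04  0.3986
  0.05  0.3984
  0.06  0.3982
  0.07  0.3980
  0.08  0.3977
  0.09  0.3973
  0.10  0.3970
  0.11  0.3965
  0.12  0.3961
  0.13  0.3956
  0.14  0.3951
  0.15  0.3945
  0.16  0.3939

σ√T = 0.22·√1.25 = 0.2460
d₁ = [ln(362/352) + (0.016 − 0.053 + ½·0.22²)·1.25] / (σ√T) = (0.0280 − 0.0160) / 0.2460 = 0.0488 ⇒ 0.05
√T = √1.25 = 1.1180
φ(d₁) = φ(0.05) = 0.3984
exp(−qT) = exp(−0.053·1.25) = 0.9359
vega = S·exp(−qT)·φ(d₁)·√T = 362·0.9359·0.3984·1.1180 = 150.9034
(The put has the same vega.)

150.90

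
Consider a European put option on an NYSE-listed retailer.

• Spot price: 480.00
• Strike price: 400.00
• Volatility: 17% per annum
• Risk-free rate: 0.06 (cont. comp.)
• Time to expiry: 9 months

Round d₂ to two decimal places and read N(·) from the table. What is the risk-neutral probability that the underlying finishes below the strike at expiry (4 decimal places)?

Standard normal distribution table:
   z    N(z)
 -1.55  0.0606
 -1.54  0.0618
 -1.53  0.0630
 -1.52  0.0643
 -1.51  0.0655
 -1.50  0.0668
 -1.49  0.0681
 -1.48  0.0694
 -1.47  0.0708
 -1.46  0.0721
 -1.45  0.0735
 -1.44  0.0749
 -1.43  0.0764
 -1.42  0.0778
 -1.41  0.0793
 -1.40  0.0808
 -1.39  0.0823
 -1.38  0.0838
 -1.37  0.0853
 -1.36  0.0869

σ√T = 0.17 × 0.8660 = 0.1472
d₁ = [ln(480/400) + (0.06 + 0.17²/2)·0.75] / 0.1472 = [0.1823 + 0.0558] / 0.1472 = 1.6177 ⇒ 1.62
d₂ = d₁ − σ√T = 1.6177 − 0.1472 = 1.4704 ⇒ 1.47
Pr(exercise) under Q = N(−d₂) = N(-1.47) = 0.0708

0.0708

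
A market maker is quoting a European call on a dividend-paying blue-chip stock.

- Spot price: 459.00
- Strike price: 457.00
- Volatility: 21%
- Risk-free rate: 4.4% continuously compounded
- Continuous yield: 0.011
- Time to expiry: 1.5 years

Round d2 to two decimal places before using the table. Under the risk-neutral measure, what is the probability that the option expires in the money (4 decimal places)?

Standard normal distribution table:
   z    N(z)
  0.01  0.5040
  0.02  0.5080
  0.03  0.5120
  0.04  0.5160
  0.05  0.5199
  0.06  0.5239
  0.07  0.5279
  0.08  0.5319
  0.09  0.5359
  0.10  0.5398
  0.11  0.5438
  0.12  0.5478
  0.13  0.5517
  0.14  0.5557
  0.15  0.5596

σ√T = 0.21·√1.5 = 0.2572
d₁ = [ln(459/457) + (0.044 − 0.011 + 0.21²/2)·1.5] / 0.2572 = [0.0044 + 0.0826] / 0.2572 = 0.3380 ⇒ 0.34
d₂ = d₁ − σ√T = 0.3380 − 0.2572 = 0.0808 ⇒ 0.08
Pr(exercise) under Q = N(d₂) = 0.5319

0.5319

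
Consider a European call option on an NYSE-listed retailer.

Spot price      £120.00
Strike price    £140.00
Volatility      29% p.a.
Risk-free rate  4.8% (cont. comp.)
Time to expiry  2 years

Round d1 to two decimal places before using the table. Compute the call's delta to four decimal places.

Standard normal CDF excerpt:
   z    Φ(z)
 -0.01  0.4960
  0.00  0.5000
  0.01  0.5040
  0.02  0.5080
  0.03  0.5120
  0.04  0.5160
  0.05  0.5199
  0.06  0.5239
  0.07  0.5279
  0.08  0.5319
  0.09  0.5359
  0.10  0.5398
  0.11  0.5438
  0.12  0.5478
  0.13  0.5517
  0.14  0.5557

0.5239

T = 2;  σ√T = 0.4101
d₁ = [ln(120/140) + (0.048 + ½·0.29²)·2] / (σ√T) = (-0.1542 + 0.1801) / 0.4101 = 0.0633 → 0.06
N(d₁) = N(0.06) = 0.5239
Δ_call = N(d₁) = 0.5239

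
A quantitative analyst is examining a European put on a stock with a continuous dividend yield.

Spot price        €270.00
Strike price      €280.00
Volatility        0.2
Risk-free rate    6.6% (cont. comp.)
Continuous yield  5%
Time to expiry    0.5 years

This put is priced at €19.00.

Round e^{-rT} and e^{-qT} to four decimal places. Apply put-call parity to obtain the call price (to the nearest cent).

exp(−qT) = exp(−0.05·0.5) = 0.9753;  exp(−rT) = exp(−0.066·0.5) = 0.9675
Put-call parity: C − P = S·e^(−qT) − K·e^(−rT) = 270·0.9753 − 280·0.9675 = 263.3310 − 270.9000 = -7.5690
C = P + (C − P) = 19.00 + (-7.5690) = 11.4310

€11.43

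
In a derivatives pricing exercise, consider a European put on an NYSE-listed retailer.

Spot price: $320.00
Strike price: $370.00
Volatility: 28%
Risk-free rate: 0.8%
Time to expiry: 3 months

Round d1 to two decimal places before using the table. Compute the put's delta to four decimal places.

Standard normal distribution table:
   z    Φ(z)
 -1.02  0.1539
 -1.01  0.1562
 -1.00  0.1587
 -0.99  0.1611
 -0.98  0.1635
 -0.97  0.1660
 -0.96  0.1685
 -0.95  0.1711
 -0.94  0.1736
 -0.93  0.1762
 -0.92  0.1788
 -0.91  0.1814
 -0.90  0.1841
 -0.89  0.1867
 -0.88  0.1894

-0.8289

σ√T = 0.28·√0.25 = 0.1400
d₁ = [ln(320/370) + (0.008 + ½·0.28²)·0.25] / (σ√T) = (-0.1452 + 0.0118) / 0.1400 = -0.9527 ≈ -0.95
N(d₁) = N(-0.95) = 0.1711
Δ_put = N(d₁) − 1 = 0.1711 − 1 = -0.8289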